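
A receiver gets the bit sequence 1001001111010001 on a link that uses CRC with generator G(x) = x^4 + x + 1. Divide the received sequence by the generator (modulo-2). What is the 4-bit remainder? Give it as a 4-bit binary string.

0100

Modulo-2 division of 1001001111010001 by 10011:
  pos 0: 10010 XOR 10011 = 00001
  pos 4: 10111 XOR 10011 = 00100
  pos 6: 10010 XOR 10011 = 00001
  pos 10: 11000 XOR 10011 = 01011
  pos 11: 10111 XOR 10011 = 00100
Remainder = 0100 (nonzero — an error is detected).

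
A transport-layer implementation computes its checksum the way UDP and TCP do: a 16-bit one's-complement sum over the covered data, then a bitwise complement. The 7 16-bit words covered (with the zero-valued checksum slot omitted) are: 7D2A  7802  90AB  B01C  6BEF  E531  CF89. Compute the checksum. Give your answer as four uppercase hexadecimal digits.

A95F

One's-complement addition (fold any carry out of bit 15 back into bit 0):
  0x7D2A + 0x7802 = 0x0F52C
  0xF52C + 0x90AB = 0x185D7 → wrap carry → 0x85D8
  0x85D8 + 0xB01C = 0x135F4 → wrap carry → 0x35F5
  0x35F5 + 0x6BEF = 0x0A1E4
  0xA1E4 + 0xE531 = 0x18715 → wrap carry → 0x8716
  0x8716 + 0xCF89 = 0x1569F → wrap carry → 0x56A0
One's-complement sum = 0x56A0.
Checksum = ~0x56A0 & 0xFFFF = 0xA95F.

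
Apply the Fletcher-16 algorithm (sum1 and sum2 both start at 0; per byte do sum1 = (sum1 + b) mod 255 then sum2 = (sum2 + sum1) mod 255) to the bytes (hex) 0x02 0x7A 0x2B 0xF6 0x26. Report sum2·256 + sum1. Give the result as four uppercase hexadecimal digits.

Running sums (mod 255):
  after byte 0 (0x02): sum1=2, sum2=2
  after byte 1 (0x7A): sum1=124, sum2=126
  after byte 2 (0x2B): sum1=167, sum2=38
  after byte 3 (0xF6): sum1=158, sum2=196
  after byte 4 (0x26): sum1=196, sum2=137
Checksum = sum2·256 + sum1 = 137·256 + 196 = 35268 = 0x89C4.

89C4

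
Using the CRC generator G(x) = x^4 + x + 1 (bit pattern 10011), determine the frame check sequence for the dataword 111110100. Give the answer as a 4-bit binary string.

0101

Append 4 zeros: 1111101000000. Divide by 10011 (XOR where the leading bit is 1):
  pos 0: 11111 XOR 10011 = 01100
  pos 1: 11000 XOR 10011 = 01011
  pos 2: 10111 XOR 10011 = 00100
  pos 4: 10000 XOR 10011 = 00011
  pos 7: 11000 XOR 10011 = 01011
  pos 8: 10110 XOR 10011 = 00101
Remainder (last 4 bits) = 0101. This is the CRC / FCS.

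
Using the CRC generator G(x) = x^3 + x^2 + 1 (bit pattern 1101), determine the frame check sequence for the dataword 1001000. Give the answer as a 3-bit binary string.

010

Append 3 zeros: 1001000000. Divide by 1101 (XOR where the leading bit is 1):
  pos 0: 1001 XOR 1101 = 0100
  pos 1: 1000 XOR 1101 = 0101
  pos 2: 1010 XOR 1101 = 0111
  pos 3: 1110 XOR 1101 = 0011
  pos 5: 1100 XOR 1101 = 0001
Remainder (last 3 bits) = 010. This is the CRC / FCS.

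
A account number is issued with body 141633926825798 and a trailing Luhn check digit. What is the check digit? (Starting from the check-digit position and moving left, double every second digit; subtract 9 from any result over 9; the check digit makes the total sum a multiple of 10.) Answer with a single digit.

Partial digits right→left: 8 9 7 5 2 8 6 2 9 3 3 6 1 4 1
Double every second digit counting from the check-digit position (so the 1st, 3rd, 5th, ... of the partial from the right).
  doubled (with −9 where >9): 7 5 4 3 9 6 2 2 → sum 38
  kept as-is: 9 5 8 2 3 6 4 → sum 37
Total = 38 + 37 = 75.
Check digit = (10 − (75 mod 10)) mod 10 = 5.

5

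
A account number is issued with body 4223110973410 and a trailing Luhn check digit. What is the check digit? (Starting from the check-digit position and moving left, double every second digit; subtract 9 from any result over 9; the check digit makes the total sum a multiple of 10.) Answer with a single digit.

4

Partial digits right→left: 0 1 4 3 7 9 0 1 1 3 2 2 4
Double every second digit counting from the check-digit position (so the 1st, 3rd, 5th, ... of the partial from the right).
  doubled (with −9 where >9): 0 8 5 0 2 4 8 → sum 27
  kept as-is: 1 3 9 1 3 2 → sum 19
Total = 27 + 19 = 46.
Check digit = (10 − (46 mod 10)) mod 10 = 4.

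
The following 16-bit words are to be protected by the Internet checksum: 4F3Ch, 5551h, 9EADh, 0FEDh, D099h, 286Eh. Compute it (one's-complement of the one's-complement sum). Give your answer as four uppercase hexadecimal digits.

B3CF

One's-complement addition (fold any carry out of bit 15 back into bit 0):
  0x4F3C + 0x5551 = 0x0A48D
  0xA48D + 0x9EAD = 0x1433A → wrap carry → 0x433B
  0x433B + 0x0FED = 0x05328
  0x5328 + 0xD099 = 0x123C1 → wrap carry → 0x23C2
  0x23C2 + 0x286E = 0x04C30
One's-complement sum = 0x4C30.
Checksum = ~0x4C30 & 0xFFFF = 0xB3CF.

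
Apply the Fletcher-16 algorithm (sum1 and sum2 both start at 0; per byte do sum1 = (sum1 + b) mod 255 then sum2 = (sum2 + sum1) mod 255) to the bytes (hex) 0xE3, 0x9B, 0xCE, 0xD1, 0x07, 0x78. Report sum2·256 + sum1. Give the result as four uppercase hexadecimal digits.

Running sums (mod 255):
  after byte 0 (0xE3): sum1=227, sum2=227
  after byte 1 (0x9B): sum1=127, sum2=99
  after byte 2 (0xCE): sum1=78, sum2=177
  after byte 3 (0xD1): sum1=32, sum2=209
  after byte 4 (0x07): sum1=39, sum2=248
  after byte 5 (0x78): sum1=159, sum2=152
Checksum = sum2·256 + sum1 = 152·256 + 159 = 39071 = 0x989F.

989F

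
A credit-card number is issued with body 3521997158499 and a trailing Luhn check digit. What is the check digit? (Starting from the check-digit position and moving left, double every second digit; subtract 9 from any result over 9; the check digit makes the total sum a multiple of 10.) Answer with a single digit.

5

Partial digits right→left: 9 9 4 8 5 1 7 9 9 1 2 5 3
Double every second digit counting from the check-digit position (so the 1st, 3rd, 5th, ... of the partial from the right).
  doubled (with −9 where >9): 9 8 1 5 9 4 6 → sum 42
  kept as-is: 9 8 1 9 1 5 → sum 33
Total = 42 + 33 = 75.
Check digit = (10 − (75 mod 10)) mod 10 = 5.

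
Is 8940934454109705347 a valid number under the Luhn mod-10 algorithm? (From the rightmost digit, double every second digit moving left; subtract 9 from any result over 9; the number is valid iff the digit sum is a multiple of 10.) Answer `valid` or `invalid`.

From the right, keep odd positions and double even positions (subtract 9 from any doubled value over 9):
  doubled (positions 2,4,...): 8 1 5 0 8 8 6 0 9 → sum 45
  kept (positions 1,3,...): 7 3 0 9 1 5 4 9 4 8 → sum 50
Total = 95.
95 mod 10 = 5, so the number is invalid.

invalid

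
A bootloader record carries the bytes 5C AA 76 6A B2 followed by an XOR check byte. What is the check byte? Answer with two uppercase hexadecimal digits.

58

XOR the bytes together:
  start with 0x5C
  0x5C ⊕ 0xAA = 0xF6
  0xF6 ⊕ 0x76 = 0x80
  0x80 ⊕ 0x6A = 0xEA
  0xEA ⊕ 0xB2 = 0x58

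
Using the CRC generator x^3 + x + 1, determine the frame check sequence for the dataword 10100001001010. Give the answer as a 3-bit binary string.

010

Append 3 zeros: 10100001001010000. Divide by 1011 (XOR where the leading bit is 1):
  pos 0: 1010 XOR 1011 = 0001
  pos 3: 1000 XOR 1011 = 0011
  pos 5: 1110 XOR 1011 = 0101
  pos 6: 1010 XOR 1011 = 0001
  pos 9: 1101 XOR 1011 = 0110
  pos 10: 1100 XOR 1011 = 0111
  pos 11: 1110 XOR 1011 = 0101
  pos 12: 1010 XOR 1011 = 0001
Remainder (last 3 bits) = 010. This is the CRC / FCS.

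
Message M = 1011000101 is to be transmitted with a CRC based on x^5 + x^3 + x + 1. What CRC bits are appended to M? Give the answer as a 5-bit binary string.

Append 5 zeros: 101100010100000. Divide by 101011 (XOR where the leading bit is 1):
  pos 0: 101100 XOR 101011 = 000111
  pos 3: 111010 XOR 101011 = 010001
  pos 4: 100011 XOR 101011 = 001000
  pos 6: 100000 XOR 101011 = 001011
  pos 8: 101100 XOR 101011 = 000111
Remainder (last 5 bits) = 01110. This is the CRC / FCS.

01110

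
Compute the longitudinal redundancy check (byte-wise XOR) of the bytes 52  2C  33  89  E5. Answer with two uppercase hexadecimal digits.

21

XOR the bytes together:
  start with 0x52
  0x52 ⊕ 0x2C = 0x7E
  0x7E ⊕ 0x33 = 0x4D
  0x4D ⊕ 0x89 = 0xC4
  0xC4 ⊕ 0xE5 = 0x21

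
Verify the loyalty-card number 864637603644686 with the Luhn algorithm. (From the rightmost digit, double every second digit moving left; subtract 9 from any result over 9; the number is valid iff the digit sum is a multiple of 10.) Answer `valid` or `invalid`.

invalid

From the right, keep odd positions and double even positions (subtract 9 from any doubled value over 9):
  doubled (positions 2,4,...): 7 8 3 0 5 3 3 → sum 29
  kept (positions 1,3,...): 6 6 4 3 6 3 4 8 → sum 40
Total = 69.
69 mod 10 = 9, so the number is invalid.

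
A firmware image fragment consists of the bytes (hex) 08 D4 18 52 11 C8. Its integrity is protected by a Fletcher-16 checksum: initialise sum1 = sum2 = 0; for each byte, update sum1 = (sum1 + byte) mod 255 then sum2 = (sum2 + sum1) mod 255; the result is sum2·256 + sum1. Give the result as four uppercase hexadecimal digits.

Running sums (mod 255):
  after byte 0 (08): sum1=8, sum2=8
  after byte 1 (D4): sum1=220, sum2=228
  after byte 2 (18): sum1=244, sum2=217
  after byte 3 (52): sum1=71, sum2=33
  after byte 4 (11): sum1=88, sum2=121
  after byte 5 (C8): sum1=33, sum2=154
Checksum = sum2·256 + sum1 = 154·256 + 33 = 39457 = 0x9A21.

9A21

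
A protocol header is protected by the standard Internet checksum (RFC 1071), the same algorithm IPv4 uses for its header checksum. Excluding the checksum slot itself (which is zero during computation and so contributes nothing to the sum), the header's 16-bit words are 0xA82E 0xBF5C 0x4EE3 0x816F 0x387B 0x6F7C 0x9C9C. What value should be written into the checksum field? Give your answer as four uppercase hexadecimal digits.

One's-complement addition (fold any carry out of bit 15 back into bit 0):
  0xA82E + 0xBF5C = 0x1678A → wrap carry → 0x678B
  0x678B + 0x4EE3 = 0x0B66E
  0xB66E + 0x816F = 0x137DD → wrap carry → 0x37DE
  0x37DE + 0x387B = 0x07059
  0x7059 + 0x6F7C = 0x0DFD5
  0xDFD5 + 0x9C9C = 0x17C71 → wrap carry → 0x7C72
One's-complement sum = 0x7C72.
Checksum = ~0x7C72 & 0xFFFF = 0x838D.

838D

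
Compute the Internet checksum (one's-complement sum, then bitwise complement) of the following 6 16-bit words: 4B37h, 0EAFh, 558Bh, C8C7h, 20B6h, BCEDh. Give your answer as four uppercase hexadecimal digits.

One's-complement addition (fold any carry out of bit 15 back into bit 0):
  0x4B37 + 0x0EAF = 0x059E6
  0x59E6 + 0x558B = 0x0AF71
  0xAF71 + 0xC8C7 = 0x17838 → wrap carry → 0x7839
  0x7839 + 0x20B6 = 0x098EF
  0x98EF + 0xBCED = 0x155DC → wrap carry → 0x55DD
One's-complement sum = 0x55DD.
Checksum = ~0x55DD & 0xFFFF = 0xAA22.

AA22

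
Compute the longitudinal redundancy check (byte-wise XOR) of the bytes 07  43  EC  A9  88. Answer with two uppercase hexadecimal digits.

89

XOR the bytes together:
  start with 0x07
  0x07 ⊕ 0x43 = 0x44
  0x44 ⊕ 0xEC = 0xA8
  0xA8 ⊕ 0xA9 = 0x01
  0x01 ⊕ 0x88 = 0x89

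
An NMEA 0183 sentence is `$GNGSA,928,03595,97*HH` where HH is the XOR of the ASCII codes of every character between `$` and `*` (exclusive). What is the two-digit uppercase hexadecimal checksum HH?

77

XOR the ASCII codes of the payload characters:
  'G' = 0x47 → acc = 0x47
  'N' = 0x4E → acc = 0x09
  'G' = 0x47 → acc = 0x4E
  'S' = 0x53 → acc = 0x1D
  'A' = 0x41 → acc = 0x5C
  ',' = 0x2C → acc = 0x70
  '9' = 0x39 → acc = 0x49
  '2' = 0x32 → acc = 0x7B
  '8' = 0x38 → acc = 0x43
  ',' = 0x2C → acc = 0x6F
  '0' = 0x30 → acc = 0x5F
  '3' = 0x33 → acc = 0x6C
  '5' = 0x35 → acc = 0x59
  '9' = 0x39 → acc = 0x60
  '5' = 0x35 → acc = 0x55
  ',' = 0x2C → acc = 0x79
  '9' = 0x39 → acc = 0x40
  '7' = 0x37 → acc = 0x77
Checksum = 0x77.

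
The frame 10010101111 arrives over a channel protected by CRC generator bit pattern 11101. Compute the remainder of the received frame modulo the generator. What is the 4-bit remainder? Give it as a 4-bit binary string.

0001

Modulo-2 division of 10010101111 by 11101:
  pos 0: 10010 XOR 11101 = 01111
  pos 1: 11111 XOR 11101 = 00010
  pos 4: 10011 XOR 11101 = 01110
  pos 5: 11101 XOR 11101 = 00000
Remainder = 0001 (nonzero — an error is detected).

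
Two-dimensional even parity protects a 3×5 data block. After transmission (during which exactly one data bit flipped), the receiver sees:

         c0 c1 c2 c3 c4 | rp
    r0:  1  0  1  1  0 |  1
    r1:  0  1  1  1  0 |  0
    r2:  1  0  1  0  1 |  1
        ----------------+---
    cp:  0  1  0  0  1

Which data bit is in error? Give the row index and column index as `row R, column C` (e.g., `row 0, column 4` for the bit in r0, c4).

Recompute each row's even parity and compare to rp:
  r0: data parity 1, sent rp 1 → ok
  r1: data parity 1, sent rp 0 → mismatch
  r2: data parity 1, sent rp 1 → ok
Recompute each column's even parity and compare to cp:
  c0: data parity 0, sent cp 0 → ok
  c1: data parity 1, sent cp 1 → ok
  c2: data parity 1, sent cp 0 → mismatch
  c3: data parity 0, sent cp 0 → ok
  c4: data parity 1, sent cp 1 → ok
Exactly one row (r1) and one column (c2) fail → the flipped bit is at their intersection.

row 1, column 2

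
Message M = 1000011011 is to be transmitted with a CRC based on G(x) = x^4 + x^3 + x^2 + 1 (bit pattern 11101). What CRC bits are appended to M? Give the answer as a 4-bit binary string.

Append 4 zeros: 10000110110000. Divide by 11101 (XOR where the leading bit is 1):
  pos 0: 10000 XOR 11101 = 01101
  pos 1: 11011 XOR 11101 = 00110
  pos 3: 11010 XOR 11101 = 00111
  pos 5: 11111 XOR 11101 = 00010
  pos 8: 10000 XOR 11101 = 01101
  pos 9: 11010 XOR 11101 = 00111
Remainder (last 4 bits) = 0111. This is the CRC / FCS.

0111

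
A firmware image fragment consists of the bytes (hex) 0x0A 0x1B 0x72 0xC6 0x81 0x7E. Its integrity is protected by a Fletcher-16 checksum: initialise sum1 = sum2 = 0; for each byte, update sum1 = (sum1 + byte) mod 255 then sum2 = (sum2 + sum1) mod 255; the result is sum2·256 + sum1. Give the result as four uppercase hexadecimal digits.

Running sums (mod 255):
  after byte 0 (0x0A): sum1=10, sum2=10
  after byte 1 (0x1B): sum1=37, sum2=47
  after byte 2 (0x72): sum1=151, sum2=198
  after byte 3 (0xC6): sum1=94, sum2=37
  after byte 4 (0x81): sum1=223, sum2=5
  after byte 5 (0x7E): sum1=94, sum2=99
Checksum = sum2·256 + sum1 = 99·256 + 94 = 25438 = 0x635E.

635E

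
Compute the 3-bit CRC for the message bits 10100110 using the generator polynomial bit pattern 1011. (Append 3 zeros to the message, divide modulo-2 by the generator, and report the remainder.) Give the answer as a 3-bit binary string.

000

Append 3 zeros: 10100110000. Divide by 1011 (XOR where the leading bit is 1):
  pos 0: 1010 XOR 1011 = 0001
  pos 3: 1011 XOR 1011 = 0000
Remainder (last 3 bits) = 000. This is the CRC / FCS.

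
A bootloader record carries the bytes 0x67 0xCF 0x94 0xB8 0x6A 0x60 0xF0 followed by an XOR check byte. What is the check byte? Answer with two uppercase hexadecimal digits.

XOR the bytes together:
  start with 0x67
  0x67 ⊕ 0xCF = 0xA8
  0xA8 ⊕ 0x94 = 0x3C
  0x3C ⊕ 0xB8 = 0x84
  0x84 ⊕ 0x6A = 0xEE
  0xEE ⊕ 0x60 = 0x8E
  0x8E ⊕ 0xF0 = 0x7E

7E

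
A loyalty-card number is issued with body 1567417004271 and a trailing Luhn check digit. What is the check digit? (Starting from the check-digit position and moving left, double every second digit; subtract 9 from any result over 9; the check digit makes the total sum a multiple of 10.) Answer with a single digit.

2

Partial digits right→left: 1 7 2 4 0 0 7 1 4 7 6 5 1
Double every second digit counting from the check-digit position (so the 1st, 3rd, 5th, ... of the partial from the right).
  doubled (with −9 where >9): 2 4 0 5 8 3 2 → sum 24
  kept as-is: 7 4 0 1 7 5 → sum 24
Total = 24 + 24 = 48.
Check digit = (10 − (48 mod 10)) mod 10 = 2.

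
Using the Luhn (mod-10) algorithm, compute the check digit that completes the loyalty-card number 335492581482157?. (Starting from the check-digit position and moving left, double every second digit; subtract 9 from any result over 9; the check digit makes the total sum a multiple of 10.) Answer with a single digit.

9

Partial digits right→left: 7 5 1 2 8 4 1 8 5 2 9 4 5 3 3
Double every second digit counting from the check-digit position (so the 1st, 3rd, 5th, ... of the partial from the right).
  doubled (with −9 where >9): 5 2 7 2 1 9 1 6 → sum 33
  kept as-is: 5 2 4 8 2 4 3 → sum 28
Total = 33 + 28 = 61.
Check digit = (10 − (61 mod 10)) mod 10 = 9.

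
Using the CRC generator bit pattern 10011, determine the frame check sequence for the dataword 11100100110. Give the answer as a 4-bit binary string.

Append 4 zeros: 111001001100000. Divide by 10011 (XOR where the leading bit is 1):
  pos 0: 11100 XOR 10011 = 01111
  pos 1: 11111 XOR 10011 = 01100
  pos 2: 11000 XOR 10011 = 01011
  pos 3: 10110 XOR 10011 = 00101
  pos 5: 10111 XOR 10011 = 00100
  pos 7: 10000 XOR 10011 = 00011
  pos 10: 11000 XOR 10011 = 01011
Remainder (last 4 bits) = 1011. This is the CRC / FCS.

1011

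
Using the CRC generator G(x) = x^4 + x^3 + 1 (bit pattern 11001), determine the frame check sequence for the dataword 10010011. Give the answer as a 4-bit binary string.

Append 4 zeros: 100100110000. Divide by 11001 (XOR where the leading bit is 1):
  pos 0: 10010 XOR 11001 = 01011
  pos 1: 10110 XOR 11001 = 01111
  pos 2: 11111 XOR 11001 = 00110
  pos 4: 11010 XOR 11001 = 00011
  pos 7: 11000 XOR 11001 = 00001
Remainder (last 4 bits) = 0001. This is the CRC / FCS.

0001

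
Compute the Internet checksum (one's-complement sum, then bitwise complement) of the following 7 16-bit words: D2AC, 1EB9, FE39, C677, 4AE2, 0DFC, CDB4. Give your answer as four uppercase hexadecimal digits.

One's-complement addition (fold any carry out of bit 15 back into bit 0):
  0xD2AC + 0x1EB9 = 0x0F165
  0xF165 + 0xFE39 = 0x1EF9E → wrap carry → 0xEF9F
  0xEF9F + 0xC677 = 0x1B616 → wrap carry → 0xB617
  0xB617 + 0x4AE2 = 0x100F9 → wrap carry → 0x00FA
  0x00FA + 0x0DFC = 0x00EF6
  0x0EF6 + 0xCDB4 = 0x0DCAA
One's-complement sum = 0xDCAA.
Checksum = ~0xDCAA & 0xFFFF = 0x2355.

2355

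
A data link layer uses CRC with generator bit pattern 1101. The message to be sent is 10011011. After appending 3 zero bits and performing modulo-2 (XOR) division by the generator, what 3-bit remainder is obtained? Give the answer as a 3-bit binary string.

000

Append 3 zeros: 10011011000. Divide by 1101 (XOR where the leading bit is 1):
  pos 0: 1001 XOR 1101 = 0100
  pos 1: 1001 XOR 1101 = 0100
  pos 2: 1000 XOR 1101 = 0101
  pos 3: 1011 XOR 1101 = 0110
  pos 4: 1101 XOR 1101 = 0000
Remainder (last 3 bits) = 000. This is the CRC / FCS.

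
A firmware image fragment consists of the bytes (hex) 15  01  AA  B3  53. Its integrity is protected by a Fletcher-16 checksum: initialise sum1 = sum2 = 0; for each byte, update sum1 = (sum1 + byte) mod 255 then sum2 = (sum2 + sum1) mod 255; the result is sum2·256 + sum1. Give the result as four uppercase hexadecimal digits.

28C7

Running sums (mod 255):
  after byte 0 (15): sum1=21, sum2=21
  after byte 1 (01): sum1=22, sum2=43
  after byte 2 (AA): sum1=192, sum2=235
  after byte 3 (B3): sum1=116, sum2=96
  after byte 4 (53): sum1=199, sum2=40
Checksum = sum2·256 + sum1 = 40·256 + 199 = 10439 = 0x28C7.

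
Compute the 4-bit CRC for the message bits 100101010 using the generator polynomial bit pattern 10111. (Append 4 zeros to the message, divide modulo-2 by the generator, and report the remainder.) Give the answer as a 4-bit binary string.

Append 4 zeros: 1001010100000. Divide by 10111 (XOR where the leading bit is 1):
  pos 0: 10010 XOR 10111 = 00101
  pos 2: 10110 XOR 10111 = 00001
  pos 6: 11000 XOR 10111 = 01111
  pos 7: 11110 XOR 10111 = 01001
  pos 8: 10010 XOR 10111 = 00101
Remainder (last 4 bits) = 0101. This is the CRC / FCS.

0101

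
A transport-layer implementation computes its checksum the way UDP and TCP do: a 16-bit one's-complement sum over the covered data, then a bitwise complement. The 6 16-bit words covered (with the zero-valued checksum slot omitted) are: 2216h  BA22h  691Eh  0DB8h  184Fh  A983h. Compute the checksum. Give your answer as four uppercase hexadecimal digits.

EB1D

One's-complement addition (fold any carry out of bit 15 back into bit 0):
  0x2216 + 0xBA22 = 0x0DC38
  0xDC38 + 0x691E = 0x14556 → wrap carry → 0x4557
  0x4557 + 0x0DB8 = 0x0530F
  0x530F + 0x184F = 0x06B5E
  0x6B5E + 0xA983 = 0x114E1 → wrap carry → 0x14E2
One's-complement sum = 0x14E2.
Checksum = ~0x14E2 & 0xFFFF = 0xEB1D.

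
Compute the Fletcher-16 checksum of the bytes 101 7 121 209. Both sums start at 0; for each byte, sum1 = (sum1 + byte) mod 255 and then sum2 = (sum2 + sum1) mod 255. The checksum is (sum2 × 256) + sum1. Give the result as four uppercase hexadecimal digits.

6FB7

Running sums (mod 255):
  after byte 0 (101): sum1=101, sum2=101
  after byte 1 (7): sum1=108, sum2=209
  after byte 2 (121): sum1=229, sum2=183
  after byte 3 (209): sum1=183, sum2=111
Checksum = sum2·256 + sum1 = 111·256 + 183 = 28599 = 0x6FB7.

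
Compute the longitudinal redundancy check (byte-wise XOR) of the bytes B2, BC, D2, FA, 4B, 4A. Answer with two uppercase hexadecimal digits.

27

XOR the bytes together:
  start with 0xB2
  0xB2 ⊕ 0xBC = 0x0E
  0x0E ⊕ 0xD2 = 0xDC
  0xDC ⊕ 0xFA = 0x26
  0x26 ⊕ 0x4B = 0x6D
  0x6D ⊕ 0x4A = 0x27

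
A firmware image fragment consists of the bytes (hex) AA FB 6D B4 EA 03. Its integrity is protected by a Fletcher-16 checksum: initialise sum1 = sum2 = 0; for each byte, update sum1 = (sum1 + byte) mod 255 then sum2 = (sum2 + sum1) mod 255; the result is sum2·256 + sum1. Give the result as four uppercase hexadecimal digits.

98B6

Running sums (mod 255):
  after byte 0 (AA): sum1=170, sum2=170
  after byte 1 (FB): sum1=166, sum2=81
  after byte 2 (6D): sum1=20, sum2=101
  after byte 3 (B4): sum1=200, sum2=46
  after byte 4 (EA): sum1=179, sum2=225
  after byte 5 (03): sum1=182, sum2=152
Checksum = sum2·256 + sum1 = 152·256 + 182 = 39094 = 0x98B6.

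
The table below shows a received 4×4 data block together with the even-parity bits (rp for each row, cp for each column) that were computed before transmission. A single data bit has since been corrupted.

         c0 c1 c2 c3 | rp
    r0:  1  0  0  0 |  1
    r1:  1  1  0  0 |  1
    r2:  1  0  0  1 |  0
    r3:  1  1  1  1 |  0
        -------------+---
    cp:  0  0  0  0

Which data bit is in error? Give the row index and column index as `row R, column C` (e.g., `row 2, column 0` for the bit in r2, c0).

row 1, column 2

Recompute each row's even parity and compare to rp:
  r0: data parity 1, sent rp 1 → ok
  r1: data parity 0, sent rp 1 → mismatch
  r2: data parity 0, sent rp 0 → ok
  r3: data parity 0, sent rp 0 → ok
Recompute each column's even parity and compare to cp:
  c0: data parity 0, sent cp 0 → ok
  c1: data parity 0, sent cp 0 → ok
  c2: data parity 1, sent cp 0 → mismatch
  c3: data parity 0, sent cp 0 → ok
Exactly one row (r1) and one column (c2) fail → the flipped bit is at their intersection.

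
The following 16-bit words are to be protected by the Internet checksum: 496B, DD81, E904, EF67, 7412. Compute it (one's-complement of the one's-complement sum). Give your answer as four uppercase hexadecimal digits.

One's-complement addition (fold any carry out of bit 15 back into bit 0):
  0x496B + 0xDD81 = 0x126EC → wrap carry → 0x26ED
  0x26ED + 0xE904 = 0x10FF1 → wrap carry → 0x0FF2
  0x0FF2 + 0xEF67 = 0x0FF59
  0xFF59 + 0x7412 = 0x1736B → wrap carry → 0x736C
One's-complement sum = 0x736C.
Checksum = ~0x736C & 0xFFFF = 0x8C93.

8C93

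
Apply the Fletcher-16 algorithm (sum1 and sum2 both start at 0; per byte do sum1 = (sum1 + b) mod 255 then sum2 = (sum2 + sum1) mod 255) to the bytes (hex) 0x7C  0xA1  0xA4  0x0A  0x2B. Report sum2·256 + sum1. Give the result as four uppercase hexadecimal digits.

22F7

Running sums (mod 255):
  after byte 0 (0x7C): sum1=124, sum2=124
  after byte 1 (0xA1): sum1=30, sum2=154
  after byte 2 (0xA4): sum1=194, sum2=93
  after byte 3 (0x0A): sum1=204, sum2=42
  after byte 4 (0x2B): sum1=247, sum2=34
Checksum = sum2·256 + sum1 = 34·256 + 247 = 8951 = 0x22F7.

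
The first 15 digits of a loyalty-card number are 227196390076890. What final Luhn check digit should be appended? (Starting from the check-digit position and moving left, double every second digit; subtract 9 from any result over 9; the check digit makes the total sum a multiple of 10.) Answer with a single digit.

1

Partial digits right→left: 0 9 8 6 7 0 0 9 3 6 9 1 7 2 2
Double every second digit counting from the check-digit position (so the 1st, 3rd, 5th, ... of the partial from the right).
  doubled (with −9 where >9): 0 7 5 0 6 9 5 4 → sum 36
  kept as-is: 9 6 0 9 6 1 2 → sum 33
Total = 36 + 33 = 69.
Check digit = (10 − (69 mod 10)) mod 10 = 1.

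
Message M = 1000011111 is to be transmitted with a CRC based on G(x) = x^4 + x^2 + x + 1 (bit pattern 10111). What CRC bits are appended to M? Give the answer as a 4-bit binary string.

Append 4 zeros: 10000111110000. Divide by 10111 (XOR where the leading bit is 1):
  pos 0: 10000 XOR 10111 = 00111
  pos 2: 11111 XOR 10111 = 01000
  pos 3: 10001 XOR 10111 = 00110
  pos 5: 11011 XOR 10111 = 01100
  pos 6: 11000 XOR 10111 = 01111
  pos 7: 11110 XOR 10111 = 01001
  pos 8: 10010 XOR 10111 = 00101
Remainder (last 4 bits) = 1010. This is the CRC / FCS.

1010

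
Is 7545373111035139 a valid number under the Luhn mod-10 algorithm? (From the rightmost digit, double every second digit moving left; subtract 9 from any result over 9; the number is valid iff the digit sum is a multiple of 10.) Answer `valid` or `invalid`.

From the right, keep odd positions and double even positions (subtract 9 from any doubled value over 9):
  doubled (positions 2,4,...): 6 1 0 2 6 6 8 5 → sum 34
  kept (positions 1,3,...): 9 1 3 1 1 7 5 5 → sum 32
Total = 66.
66 mod 10 = 6, so the number is invalid.

invalid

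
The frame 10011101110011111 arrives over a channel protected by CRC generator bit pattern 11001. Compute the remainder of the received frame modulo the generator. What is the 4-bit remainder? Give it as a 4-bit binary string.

0000

Modulo-2 division of 10011101110011111 by 11001:
  pos 0: 10011 XOR 11001 = 01010
  pos 1: 10101 XOR 11001 = 01100
  pos 2: 11000 XOR 11001 = 00001
  pos 6: 11110 XOR 11001 = 00111
  pos 8: 11101 XOR 11001 = 00100
  pos 10: 10011 XOR 11001 = 01010
  pos 11: 10101 XOR 11001 = 01100
  pos 12: 11001 XOR 11001 = 00000
Remainder = 0000 (zero — the frame passes the CRC check).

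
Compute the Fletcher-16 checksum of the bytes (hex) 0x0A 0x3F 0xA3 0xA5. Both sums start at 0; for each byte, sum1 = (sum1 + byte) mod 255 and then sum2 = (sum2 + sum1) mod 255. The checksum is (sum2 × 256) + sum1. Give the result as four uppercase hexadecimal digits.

D292

Running sums (mod 255):
  after byte 0 (0x0A): sum1=10, sum2=10
  after byte 1 (0x3F): sum1=73, sum2=83
  after byte 2 (0xA3): sum1=236, sum2=64
  after byte 3 (0xA5): sum1=146, sum2=210
Checksum = sum2·256 + sum1 = 210·256 + 146 = 53906 = 0xD292.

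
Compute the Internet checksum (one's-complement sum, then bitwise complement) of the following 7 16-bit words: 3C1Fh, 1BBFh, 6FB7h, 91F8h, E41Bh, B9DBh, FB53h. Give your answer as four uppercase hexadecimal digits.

One's-complement addition (fold any carry out of bit 15 back into bit 0):
  0x3C1F + 0x1BBF = 0x057DE
  0x57DE + 0x6FB7 = 0x0C795
  0xC795 + 0x91F8 = 0x1598D → wrap carry → 0x598E
  0x598E + 0xE41B = 0x13DA9 → wrap carry → 0x3DAA
  0x3DAA + 0xB9DB = 0x0F785
  0xF785 + 0xFB53 = 0x1F2D8 → wrap carry → 0xF2D9
One's-complement sum = 0xF2D9.
Checksum = ~0xF2D9 & 0xFFFF = 0x0D26.

0D26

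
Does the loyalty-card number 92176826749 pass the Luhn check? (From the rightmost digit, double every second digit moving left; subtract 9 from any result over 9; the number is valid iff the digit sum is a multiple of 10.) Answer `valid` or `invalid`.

invalid

From the right, keep odd positions and double even positions (subtract 9 from any doubled value over 9):
  doubled (positions 2,4,...): 8 3 7 5 4 → sum 27
  kept (positions 1,3,...): 9 7 2 6 1 9 → sum 34
Total = 61.
61 mod 10 = 1, so the number is invalid.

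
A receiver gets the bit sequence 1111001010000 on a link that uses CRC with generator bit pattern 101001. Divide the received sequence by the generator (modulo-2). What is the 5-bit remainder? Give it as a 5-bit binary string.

Modulo-2 division of 1111001010000 by 101001:
  pos 0: 111100 XOR 101001 = 010101
  pos 1: 101011 XOR 101001 = 000010
  pos 5: 100100 XOR 101001 = 001101
  pos 7: 110100 XOR 101001 = 011101
Remainder = 11101 (nonzero — an error is detected).

11101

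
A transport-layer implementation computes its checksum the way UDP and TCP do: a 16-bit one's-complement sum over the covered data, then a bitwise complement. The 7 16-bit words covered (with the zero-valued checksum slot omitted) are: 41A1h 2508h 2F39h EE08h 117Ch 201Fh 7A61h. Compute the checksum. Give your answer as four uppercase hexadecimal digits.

D017

One's-complement addition (fold any carry out of bit 15 back into bit 0):
  0x41A1 + 0x2508 = 0x066A9
  0x66A9 + 0x2F39 = 0x095E2
  0x95E2 + 0xEE08 = 0x183EA → wrap carry → 0x83EB
  0x83EB + 0x117C = 0x09567
  0x9567 + 0x201F = 0x0B586
  0xB586 + 0x7A61 = 0x12FE7 → wrap carry → 0x2FE8
One's-complement sum = 0x2FE8.
Checksum = ~0x2FE8 & 0xFFFF = 0xD017.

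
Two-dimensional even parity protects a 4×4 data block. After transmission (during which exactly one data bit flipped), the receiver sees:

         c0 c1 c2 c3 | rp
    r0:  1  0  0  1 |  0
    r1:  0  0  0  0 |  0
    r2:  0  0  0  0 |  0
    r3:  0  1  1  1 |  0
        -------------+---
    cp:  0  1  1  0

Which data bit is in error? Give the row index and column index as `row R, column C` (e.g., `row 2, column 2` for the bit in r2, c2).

row 3, column 0

Recompute each row's even parity and compare to rp:
  r0: data parity 0, sent rp 0 → ok
  r1: data parity 0, sent rp 0 → ok
  r2: data parity 0, sent rp 0 → ok
  r3: data parity 1, sent rp 0 → mismatch
Recompute each column's even parity and compare to cp:
  c0: data parity 1, sent cp 0 → mismatch
  c1: data parity 1, sent cp 1 → ok
  c2: data parity 1, sent cp 1 → ok
  c3: data parity 0, sent cp 0 → ok
Exactly one row (r3) and one column (c0) fail → the flipped bit is at their intersection.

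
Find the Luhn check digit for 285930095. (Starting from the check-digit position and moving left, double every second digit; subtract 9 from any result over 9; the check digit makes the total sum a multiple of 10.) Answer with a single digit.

Partial digits right→left: 5 9 0 0 3 9 5 8 2
Double every second digit counting from the check-digit position (so the 1st, 3rd, 5th, ... of the partial from the right).
  doubled (with −9 where >9): 1 0 6 1 4 → sum 12
  kept as-is: 9 0 9 8 → sum 26
Total = 12 + 26 = 38.
Check digit = (10 − (38 mod 10)) mod 10 = 2.

2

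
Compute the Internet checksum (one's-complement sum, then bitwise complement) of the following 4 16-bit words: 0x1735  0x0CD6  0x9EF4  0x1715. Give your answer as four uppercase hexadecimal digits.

One's-complement addition (fold any carry out of bit 15 back into bit 0):
  0x1735 + 0x0CD6 = 0x0240B
  0x240B + 0x9EF4 = 0x0C2FF
  0xC2FF + 0x1715 = 0x0DA14
One's-complement sum = 0xDA14.
Checksum = ~0xDA14 & 0xFFFF = 0x25EB.

25EB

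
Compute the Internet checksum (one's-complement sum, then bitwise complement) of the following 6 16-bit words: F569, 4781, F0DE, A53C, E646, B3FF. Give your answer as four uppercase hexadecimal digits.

One's-complement addition (fold any carry out of bit 15 back into bit 0):
  0xF569 + 0x4781 = 0x13CEA → wrap carry → 0x3CEB
  0x3CEB + 0xF0DE = 0x12DC9 → wrap carry → 0x2DCA
  0x2DCA + 0xA53C = 0x0D306
  0xD306 + 0xE646 = 0x1B94C → wrap carry → 0xB94D
  0xB94D + 0xB3FF = 0x16D4C → wrap carry → 0x6D4D
One's-complement sum = 0x6D4D.
Checksum = ~0x6D4D & 0xFFFF = 0x92B2.

92B2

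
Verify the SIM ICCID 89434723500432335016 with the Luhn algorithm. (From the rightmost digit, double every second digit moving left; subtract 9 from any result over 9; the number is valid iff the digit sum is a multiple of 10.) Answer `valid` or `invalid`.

From the right, keep odd positions and double even positions (subtract 9 from any doubled value over 9):
  doubled (positions 2,4,...): 2 1 6 6 0 1 4 8 8 7 → sum 43
  kept (positions 1,3,...): 6 0 3 2 4 0 3 7 3 9 → sum 37
Total = 80.
80 mod 10 = 0, so the number is valid.

valid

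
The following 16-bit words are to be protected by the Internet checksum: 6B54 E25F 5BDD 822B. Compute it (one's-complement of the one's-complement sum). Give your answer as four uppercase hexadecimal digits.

One's-complement addition (fold any carry out of bit 15 back into bit 0):
  0x6B54 + 0xE25F = 0x14DB3 → wrap carry → 0x4DB4
  0x4DB4 + 0x5BDD = 0x0A991
  0xA991 + 0x822B = 0x12BBC → wrap carry → 0x2BBD
One's-complement sum = 0x2BBD.
Checksum = ~0x2BBD & 0xFFFF = 0xD442.

D442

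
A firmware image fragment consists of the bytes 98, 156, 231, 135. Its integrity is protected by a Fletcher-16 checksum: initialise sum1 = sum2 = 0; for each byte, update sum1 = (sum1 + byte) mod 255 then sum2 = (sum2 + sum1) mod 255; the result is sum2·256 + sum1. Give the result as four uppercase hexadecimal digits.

B66E

Running sums (mod 255):
  after byte 0 (98): sum1=98, sum2=98
  after byte 1 (156): sum1=254, sum2=97
  after byte 2 (231): sum1=230, sum2=72
  after byte 3 (135): sum1=110, sum2=182
Checksum = sum2·256 + sum1 = 182·256 + 110 = 46702 = 0xB66E.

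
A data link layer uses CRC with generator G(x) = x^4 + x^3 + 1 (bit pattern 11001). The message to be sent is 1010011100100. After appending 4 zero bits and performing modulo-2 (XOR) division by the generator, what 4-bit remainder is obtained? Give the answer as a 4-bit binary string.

Append 4 zeros: 10100111001000000. Divide by 11001 (XOR where the leading bit is 1):
  pos 0: 10100 XOR 11001 = 01101
  pos 1: 11011 XOR 11001 = 00010
  pos 4: 10110 XOR 11001 = 01111
  pos 5: 11110 XOR 11001 = 00111
  pos 7: 11110 XOR 11001 = 00111
  pos 9: 11100 XOR 11001 = 00101
  pos 11: 10100 XOR 11001 = 01101
  pos 12: 11010 XOR 11001 = 00011
Remainder (last 4 bits) = 0011. This is the CRC / FCS.

0011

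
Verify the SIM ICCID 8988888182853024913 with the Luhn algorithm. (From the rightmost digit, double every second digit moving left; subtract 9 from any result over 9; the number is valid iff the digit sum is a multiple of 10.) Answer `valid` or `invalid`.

invalid

From the right, keep odd positions and double even positions (subtract 9 from any doubled value over 9):
  doubled (positions 2,4,...): 2 8 0 1 4 2 7 7 9 → sum 40
  kept (positions 1,3,...): 3 9 2 3 8 8 8 8 8 8 → sum 65
Total = 105.
105 mod 10 = 5, so the number is invalid.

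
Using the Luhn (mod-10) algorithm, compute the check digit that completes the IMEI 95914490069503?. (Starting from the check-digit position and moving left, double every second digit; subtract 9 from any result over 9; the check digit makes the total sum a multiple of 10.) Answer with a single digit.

Partial digits right→left: 3 0 5 9 6 0 0 9 4 4 1 9 5 9
Double every second digit counting from the check-digit position (so the 1st, 3rd, 5th, ... of the partial from the right).
  doubled (with −9 where >9): 6 1 3 0 8 2 1 → sum 21
  kept as-is: 0 9 0 9 4 9 9 → sum 40
Total = 21 + 40 = 61.
Check digit = (10 − (61 mod 10)) mod 10 = 9.

9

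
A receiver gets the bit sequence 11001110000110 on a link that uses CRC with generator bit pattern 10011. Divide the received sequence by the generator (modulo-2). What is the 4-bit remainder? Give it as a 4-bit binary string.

Modulo-2 division of 11001110000110 by 10011:
  pos 0: 11001 XOR 10011 = 01010
  pos 1: 10101 XOR 10011 = 00110
  pos 3: 11010 XOR 10011 = 01001
  pos 4: 10010 XOR 10011 = 00001
  pos 8: 10011 XOR 10011 = 00000
Remainder = 0000 (zero — the frame passes the CRC check).

0000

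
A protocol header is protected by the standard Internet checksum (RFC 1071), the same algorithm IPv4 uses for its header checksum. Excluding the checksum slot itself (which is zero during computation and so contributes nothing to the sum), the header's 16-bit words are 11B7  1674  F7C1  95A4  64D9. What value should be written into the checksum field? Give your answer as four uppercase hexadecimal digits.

E594

One's-complement addition (fold any carry out of bit 15 back into bit 0):
  0x11B7 + 0x1674 = 0x0282B
  0x282B + 0xF7C1 = 0x11FEC → wrap carry → 0x1FED
  0x1FED + 0x95A4 = 0x0B591
  0xB591 + 0x64D9 = 0x11A6A → wrap carry → 0x1A6B
One's-complement sum = 0x1A6B.
Checksum = ~0x1A6B & 0xFFFF = 0xE594.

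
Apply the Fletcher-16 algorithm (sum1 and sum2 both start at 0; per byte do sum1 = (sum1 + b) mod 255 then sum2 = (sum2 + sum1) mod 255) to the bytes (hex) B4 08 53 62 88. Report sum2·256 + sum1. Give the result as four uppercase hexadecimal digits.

Running sums (mod 255):
  after byte 0 (B4): sum1=180, sum2=180
  after byte 1 (08): sum1=188, sum2=113
  after byte 2 (53): sum1=16, sum2=129
  after byte 3 (62): sum1=114, sum2=243
  after byte 4 (88): sum1=250, sum2=238
Checksum = sum2·256 + sum1 = 238·256 + 250 = 61178 = 0xEEFA.

EEFA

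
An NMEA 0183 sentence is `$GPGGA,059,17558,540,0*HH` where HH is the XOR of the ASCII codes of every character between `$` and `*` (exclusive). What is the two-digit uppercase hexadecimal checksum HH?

XOR the ASCII codes of the payload characters:
  'G' = 0x47 → acc = 0x47
  'P' = 0x50 → acc = 0x17
  'G' = 0x47 → acc = 0x50
  'G' = 0x47 → acc = 0x17
  'A' = 0x41 → acc = 0x56
  ',' = 0x2C → acc = 0x7A
  '0' = 0x30 → acc = 0x4A
  '5' = 0x35 → acc = 0x7F
  '9' = 0x39 → acc = 0x46
  ',' = 0x2C → acc = 0x6A
  '1' = 0x31 → acc = 0x5B
  '7' = 0x37 → acc = 0x6C
  '5' = 0x35 → acc = 0x59
  '5' = 0x35 → acc = 0x6C
  '8' = 0x38 → acc = 0x54
  ',' = 0x2C → acc = 0x78
  '5' = 0x35 → acc = 0x4D
  '4' = 0x34 → acc = 0x79
  '0' = 0x30 → acc = 0x49
  ',' = 0x2C → acc = 0x65
  '0' = 0x30 → acc = 0x55
Checksum = 0x55.

55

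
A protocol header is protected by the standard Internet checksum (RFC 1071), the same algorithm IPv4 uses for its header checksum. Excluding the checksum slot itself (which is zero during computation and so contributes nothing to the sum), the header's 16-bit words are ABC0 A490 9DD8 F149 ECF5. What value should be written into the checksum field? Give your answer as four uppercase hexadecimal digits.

One's-complement addition (fold any carry out of bit 15 back into bit 0):
  0xABC0 + 0xA490 = 0x15050 → wrap carry → 0x5051
  0x5051 + 0x9DD8 = 0x0EE29
  0xEE29 + 0xF149 = 0x1DF72 → wrap carry → 0xDF73
  0xDF73 + 0xECF5 = 0x1CC68 → wrap carry → 0xCC69
One's-complement sum = 0xCC69.
Checksum = ~0xCC69 & 0xFFFF = 0x3396.

3396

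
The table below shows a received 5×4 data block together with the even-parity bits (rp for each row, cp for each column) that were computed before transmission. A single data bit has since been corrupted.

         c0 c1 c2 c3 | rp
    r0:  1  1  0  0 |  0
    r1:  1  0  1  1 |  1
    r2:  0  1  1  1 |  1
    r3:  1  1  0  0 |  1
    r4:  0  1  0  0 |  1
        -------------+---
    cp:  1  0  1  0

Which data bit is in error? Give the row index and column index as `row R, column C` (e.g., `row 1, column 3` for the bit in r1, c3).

row 3, column 2

Recompute each row's even parity and compare to rp:
  r0: data parity 0, sent rp 0 → ok
  r1: data parity 1, sent rp 1 → ok
  r2: data parity 1, sent rp 1 → ok
  r3: data parity 0, sent rp 1 → mismatch
  r4: data parity 1, sent rp 1 → ok
Recompute each column's even parity and compare to cp:
  c0: data parity 1, sent cp 1 → ok
  c1: data parity 0, sent cp 0 → ok
  c2: data parity 0, sent cp 1 → mismatch
  c3: data parity 0, sent cp 0 → ok
Exactly one row (r3) and one column (c2) fail → the flipped bit is at their intersection.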